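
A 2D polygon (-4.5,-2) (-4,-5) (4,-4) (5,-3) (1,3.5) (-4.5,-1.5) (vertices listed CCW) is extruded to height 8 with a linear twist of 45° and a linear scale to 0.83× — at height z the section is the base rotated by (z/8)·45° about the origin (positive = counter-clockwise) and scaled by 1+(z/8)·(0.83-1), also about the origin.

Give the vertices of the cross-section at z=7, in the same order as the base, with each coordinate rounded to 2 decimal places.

t = z/height = 7/8 = 0.875
s = 1 + (scale-1)·z/height = 1 + (0.83-1)·7/8 = 0.851250
θ = twist·z/height = 45°·7/8 = 39.3750° = 0.687223 rad
cos θ = 0.773010, sin θ = 0.634393 (intermediates below are computed at full precision and shown rounded to 5 d.p.)
v1: (-4.5,-2) → rotate → (-2.20976,-4.40079) → ×s → (-1.88106,-3.74617) → (-1.88,-3.75)
v2: (-4,-5) → rotate → (0.07992,-6.40263) → ×s → (0.06804,-5.45023) → (0.07,-5.45)
v3: (4,-4) → rotate → (5.62961,-0.55447) → ×s → (4.79221,-0.47199) → (4.79,-0.47)
v4: (5,-3) → rotate → (5.76823,0.85294) → ×s → (4.91021,0.72606) → (4.91,0.73)
v5: (1,3.5) → rotate → (-1.44737,3.33993) → ×s → (-1.23207,2.84312) → (-1.23,2.84)
v6: (-4.5,-1.5) → rotate → (-2.52696,-4.01429) → ×s → (-2.15107,-3.41716) → (-2.15,-3.42)

Cross-section at z=7: (-1.88,-3.75) (0.07,-5.45) (4.79,-0.47) (4.91,0.73) (-1.23,2.84) (-2.15,-3.42)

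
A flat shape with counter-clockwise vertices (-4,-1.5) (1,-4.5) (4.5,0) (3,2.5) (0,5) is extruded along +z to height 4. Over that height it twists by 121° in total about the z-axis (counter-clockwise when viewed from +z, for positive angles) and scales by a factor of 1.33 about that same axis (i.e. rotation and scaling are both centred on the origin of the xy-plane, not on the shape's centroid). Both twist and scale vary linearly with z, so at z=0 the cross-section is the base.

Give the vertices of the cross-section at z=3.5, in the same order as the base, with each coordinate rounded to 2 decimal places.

t = z/height = 3.5/4 = 0.875
s = 1 + (scale-1)·z/height = 1 + (1.33-1)·3.5/4 = 1.288750
θ = twist·z/height = 121°·3.5/4 = 105.8750° = 1.847867 rad
cos θ = -0.273540, sin θ = 0.961861 (intermediates below are computed at full precision and shown rounded to 5 d.p.)
v1: (-4,-1.5) → rotate → (2.53695,-3.43713) → ×s → (3.26949,-4.42961) → (3.27,-4.43)
v2: (1,-4.5) → rotate → (4.05483,2.19279) → ×s → (5.22567,2.82596) → (5.23,2.83)
v3: (4.5,0) → rotate → (-1.23093,4.32837) → ×s → (-1.58636,5.57819) → (-1.59,5.58)
v4: (3,2.5) → rotate → (-3.22527,2.20173) → ×s → (-4.15657,2.83748) → (-4.16,2.84)
v5: (0,5) → rotate → (-4.80930,-1.36770) → ×s → (-6.19799,-1.76262) → (-6.20,-1.76)

Cross-section at z=3.5: (3.27,-4.43) (5.23,2.83) (-1.59,5.58) (-4.16,2.84) (-6.20,-1.76)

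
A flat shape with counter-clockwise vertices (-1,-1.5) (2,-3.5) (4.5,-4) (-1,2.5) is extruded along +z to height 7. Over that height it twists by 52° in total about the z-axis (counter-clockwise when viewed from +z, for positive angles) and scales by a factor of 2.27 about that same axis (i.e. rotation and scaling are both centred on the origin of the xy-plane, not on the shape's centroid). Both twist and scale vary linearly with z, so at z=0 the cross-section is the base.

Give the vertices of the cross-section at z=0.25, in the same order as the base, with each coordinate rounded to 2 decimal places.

t = z/height = 0.25/7 = 0.0357143
s = 1 + (scale-1)·z/height = 1 + (2.27-1)·0.25/7 = 1.045357
θ = twist·z/height = 52°·0.25/7 = 1.8571° = 0.032413 rad
cos θ = 0.999475, sin θ = 0.032408 (intermediates below are computed at full precision and shown rounded to 5 d.p.)
v1: (-1,-1.5) → rotate → (-0.95086,-1.53162) → ×s → (-0.99399,-1.60109) → (-0.99,-1.60)
v2: (2,-3.5) → rotate → (2.11238,-3.43335) → ×s → (2.20819,-3.58907) → (2.21,-3.59)
v3: (4.5,-4) → rotate → (4.62727,-3.85206) → ×s → (4.83715,-4.02678) → (4.84,-4.03)
v4: (-1,2.5) → rotate → (-1.08049,2.46628) → ×s → (-1.12950,2.57814) → (-1.13,2.58)

Cross-section at z=0.25: (-0.99,-1.60) (2.21,-3.59) (4.84,-4.03) (-1.13,2.58)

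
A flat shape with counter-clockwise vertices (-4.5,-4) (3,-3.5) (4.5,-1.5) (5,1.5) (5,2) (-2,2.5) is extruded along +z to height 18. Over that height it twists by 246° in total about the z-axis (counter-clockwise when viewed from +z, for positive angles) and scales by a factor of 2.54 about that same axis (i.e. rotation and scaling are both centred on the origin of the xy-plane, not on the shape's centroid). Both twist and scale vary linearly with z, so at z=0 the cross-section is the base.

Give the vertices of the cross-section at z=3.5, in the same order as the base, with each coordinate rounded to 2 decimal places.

t = z/height = 3.5/18 = 0.194444
s = 1 + (scale-1)·z/height = 1 + (2.54-1)·3.5/18 = 1.299444
θ = twist·z/height = 246°·3.5/18 = 47.8333° = 0.834849 rad
cos θ = 0.671289, sin θ = 0.741195 (intermediates below are computed at full precision and shown rounded to 5 d.p.)
v1: (-4.5,-4) → rotate → (-0.05602,-6.02054) → ×s → (-0.07280,-7.82335) → (-0.07,-7.82)
v2: (3,-3.5) → rotate → (4.60805,-0.12593) → ×s → (5.98791,-0.16364) → (5.99,-0.16)
v3: (4.5,-1.5) → rotate → (4.13260,2.32844) → ×s → (5.37008,3.02568) → (5.37,3.03)
v4: (5,1.5) → rotate → (2.24465,4.71291) → ×s → (2.91680,6.12417) → (2.92,6.12)
v5: (5,2) → rotate → (1.87406,5.04856) → ×s → (2.43523,6.56032) → (2.44,6.56)
v6: (-2,2.5) → rotate → (-3.19557,0.19583) → ×s → (-4.15246,0.25447) → (-4.15,0.25)

Cross-section at z=3.5: (-0.07,-7.82) (5.99,-0.16) (5.37,3.03) (2.92,6.12) (2.44,6.56) (-4.15,0.25)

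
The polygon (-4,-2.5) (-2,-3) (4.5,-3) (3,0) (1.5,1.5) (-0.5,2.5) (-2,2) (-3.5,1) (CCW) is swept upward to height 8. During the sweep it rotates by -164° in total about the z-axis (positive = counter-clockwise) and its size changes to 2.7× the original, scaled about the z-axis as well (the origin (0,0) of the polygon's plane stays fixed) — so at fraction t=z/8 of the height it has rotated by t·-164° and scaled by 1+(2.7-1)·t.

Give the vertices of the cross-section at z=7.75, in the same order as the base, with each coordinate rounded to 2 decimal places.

t = z/height = 7.75/8 = 0.96875
s = 1 + (scale-1)·z/height = 1 + (2.7-1)·7.75/8 = 2.646875
θ = twist·z/height = -164°·7.75/8 = -158.8750° = -2.772892 rad
cos θ = -0.932796, sin θ = -0.360404 (intermediates below are computed at full precision and shown rounded to 5 d.p.)
v1: (-4,-2.5) → rotate → (2.83018,3.77361) → ×s → (7.49112,9.98826) → (7.49,9.99)
v2: (-2,-3) → rotate → (0.78438,3.51920) → ×s → (2.07616,9.31487) → (2.08,9.31)
v3: (4.5,-3) → rotate → (-5.27880,1.17657) → ×s → (-13.97231,3.11424) → (-13.97,3.11)
v4: (3,0) → rotate → (-2.79839,-1.08121) → ×s → (-7.40699,-2.86183) → (-7.41,-2.86)
v5: (1.5,1.5) → rotate → (-0.85859,-1.93980) → ×s → (-2.27258,-5.13441) → (-2.27,-5.13)
v6: (-0.5,2.5) → rotate → (1.36741,-2.15179) → ×s → (3.61936,-5.69552) → (3.62,-5.70)
v7: (-2,2) → rotate → (2.58640,-1.14479) → ×s → (6.84588,-3.03010) → (6.85,-3.03)
v8: (-3.5,1) → rotate → (3.62519,0.32862) → ×s → (9.59543,0.86981) → (9.60,0.87)

Cross-section at z=7.75: (7.49,9.99) (2.08,9.31) (-13.97,3.11) (-7.41,-2.86) (-2.27,-5.13) (3.62,-5.70) (6.85,-3.03) (9.60,0.87)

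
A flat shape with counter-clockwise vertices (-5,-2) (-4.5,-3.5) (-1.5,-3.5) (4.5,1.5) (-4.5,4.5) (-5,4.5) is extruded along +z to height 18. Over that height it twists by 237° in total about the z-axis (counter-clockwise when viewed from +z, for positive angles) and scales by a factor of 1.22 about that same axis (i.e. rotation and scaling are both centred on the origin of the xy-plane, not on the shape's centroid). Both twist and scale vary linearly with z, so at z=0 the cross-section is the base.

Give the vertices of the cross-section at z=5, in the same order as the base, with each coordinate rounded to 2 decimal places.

Cross-section at z=5: (-0.24,-5.71) (1.43,-5.88) (2.74,-2.97) (0.50,5.01) (-6.31,-2.40) (-6.53,-2.89)

t = z/height = 5/18 = 0.277778
s = 1 + (scale-1)·z/height = 1 + (1.22-1)·5/18 = 1.061111
θ = twist·z/height = 237°·5/18 = 65.8333° = 1.149008 rad
cos θ = 0.409392, sin θ = 0.912358 (intermediates below are computed at full precision and shown rounded to 5 d.p.)
v1: (-5,-2) → rotate → (-0.22224,-5.38058) → ×s → (-0.23583,-5.70939) → (-0.24,-5.71)
v2: (-4.5,-3.5) → rotate → (1.35099,-5.53849) → ×s → (1.43355,-5.87695) → (1.43,-5.88)
v3: (-1.5,-3.5) → rotate → (2.57917,-2.80141) → ×s → (2.73678,-2.97261) → (2.74,-2.97)
v4: (4.5,1.5) → rotate → (0.47373,4.71970) → ×s → (0.50268,5.00813) → (0.50,5.01)
v5: (-4.5,4.5) → rotate → (-5.94788,-2.26335) → ×s → (-6.31136,-2.40166) → (-6.31,-2.40)
v6: (-5,4.5) → rotate → (-6.15257,-2.71953) → ×s → (-6.52857,-2.88572) → (-6.53,-2.89)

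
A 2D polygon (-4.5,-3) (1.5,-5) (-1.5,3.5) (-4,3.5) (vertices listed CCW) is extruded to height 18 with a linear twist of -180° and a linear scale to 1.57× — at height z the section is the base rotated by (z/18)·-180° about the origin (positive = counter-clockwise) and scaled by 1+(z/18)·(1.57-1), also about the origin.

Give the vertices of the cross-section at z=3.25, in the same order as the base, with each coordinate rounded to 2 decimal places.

t = z/height = 3.25/18 = 0.180556
s = 1 + (scale-1)·z/height = 1 + (1.57-1)·3.25/18 = 1.102917
θ = twist·z/height = -180°·3.25/18 = -32.5000° = -0.567232 rad
cos θ = 0.843391, sin θ = -0.537300 (intermediates below are computed at full precision and shown rounded to 5 d.p.)
v1: (-4.5,-3) → rotate → (-5.40716,-0.11233) → ×s → (-5.96365,-0.12389) → (-5.96,-0.12)
v2: (1.5,-5) → rotate → (-1.42141,-5.02291) → ×s → (-1.56770,-5.53985) → (-1.57,-5.54)
v3: (-1.5,3.5) → rotate → (0.61546,3.75782) → ×s → (0.67880,4.14456) → (0.68,4.14)
v4: (-4,3.5) → rotate → (-1.49302,5.10107) → ×s → (-1.64667,5.62605) → (-1.65,5.63)

Cross-section at z=3.25: (-5.96,-0.12) (-1.57,-5.54) (0.68,4.14) (-1.65,5.63)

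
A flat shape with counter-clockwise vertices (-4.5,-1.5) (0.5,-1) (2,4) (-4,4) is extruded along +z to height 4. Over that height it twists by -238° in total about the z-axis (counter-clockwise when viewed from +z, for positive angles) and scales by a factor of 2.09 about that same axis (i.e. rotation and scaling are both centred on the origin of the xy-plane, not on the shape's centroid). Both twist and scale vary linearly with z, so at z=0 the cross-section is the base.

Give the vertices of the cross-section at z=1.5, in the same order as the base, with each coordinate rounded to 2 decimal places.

t = z/height = 1.5/4 = 0.375
s = 1 + (scale-1)·z/height = 1 + (2.09-1)·1.5/4 = 1.408750
θ = twist·z/height = -238°·1.5/4 = -89.2500° = -1.557706 rad
cos θ = 0.013090, sin θ = -0.999914 (intermediates below are computed at full precision and shown rounded to 5 d.p.)
v1: (-4.5,-1.5) → rotate → (-1.55877,4.47998) → ×s → (-2.19592,6.31117) → (-2.20,6.31)
v2: (0.5,-1) → rotate → (-0.99337,-0.51305) → ×s → (-1.39941,-0.72275) → (-1.40,-0.72)
v3: (2,4) → rotate → (4.02584,-1.94747) → ×s → (5.67140,-2.74350) → (5.67,-2.74)
v4: (-4,4) → rotate → (3.94730,4.05202) → ×s → (5.56076,5.70828) → (5.56,5.71)

Cross-section at z=1.5: (-2.20,6.31) (-1.40,-0.72) (5.67,-2.74) (5.56,5.71)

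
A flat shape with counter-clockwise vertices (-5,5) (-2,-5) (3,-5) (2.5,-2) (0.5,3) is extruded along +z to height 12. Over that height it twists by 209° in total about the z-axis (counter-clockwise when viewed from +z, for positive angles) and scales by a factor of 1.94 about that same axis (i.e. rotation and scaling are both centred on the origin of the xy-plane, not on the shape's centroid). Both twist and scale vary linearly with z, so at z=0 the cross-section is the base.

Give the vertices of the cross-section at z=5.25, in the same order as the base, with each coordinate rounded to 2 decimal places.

t = z/height = 5.25/12 = 0.4375
s = 1 + (scale-1)·z/height = 1 + (1.94-1)·5.25/12 = 1.411250
θ = twist·z/height = 209°·5.25/12 = 91.4375° = 1.595885 rad
cos θ = -0.025086, sin θ = 0.999685 (intermediates below are computed at full precision and shown rounded to 5 d.p.)
v1: (-5,5) → rotate → (-4.87299,-5.12386) → ×s → (-6.87701,-7.23105) → (-6.88,-7.23)
v2: (-2,-5) → rotate → (5.04860,-1.87394) → ×s → (7.12484,-2.64460) → (7.12,-2.64)
v3: (3,-5) → rotate → (4.92317,3.12449) → ×s → (6.94782,4.40943) → (6.95,4.41)
v4: (2.5,-2) → rotate → (1.93665,2.54939) → ×s → (2.73310,3.59782) → (2.73,3.60)
v5: (0.5,3) → rotate → (-3.01160,0.42458) → ×s → (-4.25012,0.59919) → (-4.25,0.60)

Cross-section at z=5.25: (-6.88,-7.23) (7.12,-2.64) (6.95,4.41) (2.73,3.60) (-4.25,0.60)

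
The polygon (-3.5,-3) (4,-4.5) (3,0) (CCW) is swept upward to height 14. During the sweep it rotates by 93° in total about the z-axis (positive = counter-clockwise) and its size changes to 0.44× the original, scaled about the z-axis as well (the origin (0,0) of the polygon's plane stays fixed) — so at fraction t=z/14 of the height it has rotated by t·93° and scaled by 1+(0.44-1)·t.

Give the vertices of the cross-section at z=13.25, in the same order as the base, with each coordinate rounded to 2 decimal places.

Cross-section at z=13.25: (1.35,-1.69) (2.18,1.81) (0.05,1.41)

t = z/height = 13.25/14 = 0.946429
s = 1 + (scale-1)·z/height = 1 + (0.44-1)·13.25/14 = 0.470000
θ = twist·z/height = 93°·13.25/14 = 88.0179° = 1.536201 rad
cos θ = 0.034588, sin θ = 0.999402 (intermediates below are computed at full precision and shown rounded to 5 d.p.)
v1: (-3.5,-3) → rotate → (2.87715,-3.60167) → ×s → (1.35226,-1.69278) → (1.35,-1.69)
v2: (4,-4.5) → rotate → (4.63566,3.84196) → ×s → (2.17876,1.80572) → (2.18,1.81)
v3: (3,0) → rotate → (0.10376,2.99820) → ×s → (0.04877,1.40916) → (0.05,1.41)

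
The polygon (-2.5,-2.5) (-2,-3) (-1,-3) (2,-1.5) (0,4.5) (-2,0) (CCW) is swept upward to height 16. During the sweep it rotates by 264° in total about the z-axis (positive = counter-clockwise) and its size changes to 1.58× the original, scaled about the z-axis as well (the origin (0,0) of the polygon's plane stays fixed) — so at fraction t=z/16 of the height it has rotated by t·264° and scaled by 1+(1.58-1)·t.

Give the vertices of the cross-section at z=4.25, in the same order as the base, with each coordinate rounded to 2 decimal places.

Cross-section at z=4.25: (1.73,-3.69) (2.47,-3.35) (2.86,-2.26) (2.41,1.58) (-4.88,1.77) (-0.78,-2.17)

t = z/height = 4.25/16 = 0.265625
s = 1 + (scale-1)·z/height = 1 + (1.58-1)·4.25/16 = 1.154063
θ = twist·z/height = 264°·4.25/16 = 70.1250° = 1.223912 rad
cos θ = 0.339969, sin θ = 0.940437 (intermediates below are computed at full precision and shown rounded to 5 d.p.)
v1: (-2.5,-2.5) → rotate → (1.50117,-3.20101) → ×s → (1.73244,-3.69417) → (1.73,-3.69)
v2: (-2,-3) → rotate → (2.14137,-2.90078) → ×s → (2.47128,-3.34768) → (2.47,-3.35)
v3: (-1,-3) → rotate → (2.48134,-1.96034) → ×s → (2.86362,-2.26236) → (2.86,-2.26)
v4: (2,-1.5) → rotate → (2.09059,1.37092) → ×s → (2.41268,1.58213) → (2.41,1.58)
v5: (0,4.5) → rotate → (-4.23196,1.52986) → ×s → (-4.88395,1.76556) → (-4.88,1.77)
v6: (-2,0) → rotate → (-0.67994,-1.88087) → ×s → (-0.78469,-2.17065) → (-0.78,-2.17)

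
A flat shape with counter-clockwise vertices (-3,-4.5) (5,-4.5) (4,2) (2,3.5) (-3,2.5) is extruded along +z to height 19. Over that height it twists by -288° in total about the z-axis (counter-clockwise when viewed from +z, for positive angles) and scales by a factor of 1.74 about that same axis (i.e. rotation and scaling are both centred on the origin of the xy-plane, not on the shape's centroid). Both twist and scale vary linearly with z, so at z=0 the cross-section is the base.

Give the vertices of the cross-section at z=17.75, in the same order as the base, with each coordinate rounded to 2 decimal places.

Cross-section at z=17.75: (7.69,-4.95) (7.47,8.58) (-3.49,6.71) (-5.97,3.28) (-4.14,-5.14)

t = z/height = 17.75/19 = 0.934211
s = 1 + (scale-1)·z/height = 1 + (1.74-1)·17.75/19 = 1.691316
θ = twist·z/height = -288°·17.75/19 = -269.0526° = -4.695854 rad
cos θ = -0.016534, sin θ = 0.999863 (intermediates below are computed at full precision and shown rounded to 5 d.p.)
v1: (-3,-4.5) → rotate → (4.54899,-2.92519) → ×s → (7.69377,-4.94742) → (7.69,-4.95)
v2: (5,-4.5) → rotate → (4.41672,5.07372) → ×s → (7.47006,8.58126) → (7.47,8.58)
v3: (4,2) → rotate → (-2.06586,3.96639) → ×s → (-3.49403,6.70841) → (-3.49,6.71)
v4: (2,3.5) → rotate → (-3.53259,1.94186) → ×s → (-5.97472,3.28429) → (-5.97,3.28)
v5: (-3,2.5) → rotate → (-2.45006,-3.04092) → ×s → (-4.14382,-5.14316) → (-4.14,-5.14)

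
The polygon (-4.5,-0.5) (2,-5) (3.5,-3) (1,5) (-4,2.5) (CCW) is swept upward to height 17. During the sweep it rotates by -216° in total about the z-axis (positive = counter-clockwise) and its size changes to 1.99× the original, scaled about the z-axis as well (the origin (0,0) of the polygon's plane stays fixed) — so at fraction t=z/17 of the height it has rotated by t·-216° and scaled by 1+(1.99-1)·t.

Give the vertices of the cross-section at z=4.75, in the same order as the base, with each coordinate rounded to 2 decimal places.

t = z/height = 4.75/17 = 0.279412
s = 1 + (scale-1)·z/height = 1 + (1.99-1)·4.75/17 = 1.276618
θ = twist·z/height = -216°·4.75/17 = -60.3529° = -1.053358 rad
cos θ = 0.494656, sin θ = -0.869089 (intermediates below are computed at full precision and shown rounded to 5 d.p.)
v1: (-4.5,-0.5) → rotate → (-2.66050,3.66357) → ×s → (-3.39644,4.67698) → (-3.40,4.68)
v2: (2,-5) → rotate → (-3.35613,-4.21146) → ×s → (-4.28450,-5.37642) → (-4.28,-5.38)
v3: (3.5,-3) → rotate → (-0.87597,-4.52578) → ×s → (-1.11828,-5.77769) → (-1.12,-5.78)
v4: (1,5) → rotate → (4.84010,1.60419) → ×s → (6.17896,2.04794) → (6.18,2.05)
v5: (-4,2.5) → rotate → (0.19410,4.71300) → ×s → (0.24779,6.01669) → (0.25,6.02)

Cross-section at z=4.75: (-3.40,4.68) (-4.28,-5.38) (-1.12,-5.78) (6.18,2.05) (0.25,6.02)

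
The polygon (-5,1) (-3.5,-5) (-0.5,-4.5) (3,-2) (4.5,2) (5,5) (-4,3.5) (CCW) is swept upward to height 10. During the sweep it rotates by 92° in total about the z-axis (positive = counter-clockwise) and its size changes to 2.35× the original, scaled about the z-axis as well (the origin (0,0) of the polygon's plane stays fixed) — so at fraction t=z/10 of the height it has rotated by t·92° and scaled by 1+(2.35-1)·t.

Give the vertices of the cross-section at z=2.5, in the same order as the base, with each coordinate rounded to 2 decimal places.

Cross-section at z=2.5: (-6.68,-1.38) (-1.70,-7.98) (1.74,-5.80) (4.74,-0.89) (4.50,4.81) (3.54,8.77) (-6.75,2.22)

t = z/height = 2.5/10 = 0.25
s = 1 + (scale-1)·z/height = 1 + (2.35-1)·2.5/10 = 1.337500
θ = twist·z/height = 92°·2.5/10 = 23.0000° = 0.401426 rad
cos θ = 0.920505, sin θ = 0.390731 (intermediates below are computed at full precision and shown rounded to 5 d.p.)
v1: (-5,1) → rotate → (-4.99326,-1.03315) → ×s → (-6.67848,-1.38184) → (-6.68,-1.38)
v2: (-3.5,-5) → rotate → (-1.26811,-5.97008) → ×s → (-1.69610,-7.98499) → (-1.70,-7.98)
v3: (-0.5,-4.5) → rotate → (1.29804,-4.33764) → ×s → (1.73613,-5.80159) → (1.74,-5.80)
v4: (3,-2) → rotate → (3.54298,-0.66882) → ×s → (4.73873,-0.89454) → (4.74,-0.89)
v5: (4.5,2) → rotate → (3.36081,3.59930) → ×s → (4.49508,4.81406) → (4.50,4.81)
v6: (5,5) → rotate → (2.64887,6.55618) → ×s → (3.54286,8.76889) → (3.54,8.77)
v7: (-4,3.5) → rotate → (-5.04958,1.65884) → ×s → (-6.75381,2.21870) → (-6.75,2.22)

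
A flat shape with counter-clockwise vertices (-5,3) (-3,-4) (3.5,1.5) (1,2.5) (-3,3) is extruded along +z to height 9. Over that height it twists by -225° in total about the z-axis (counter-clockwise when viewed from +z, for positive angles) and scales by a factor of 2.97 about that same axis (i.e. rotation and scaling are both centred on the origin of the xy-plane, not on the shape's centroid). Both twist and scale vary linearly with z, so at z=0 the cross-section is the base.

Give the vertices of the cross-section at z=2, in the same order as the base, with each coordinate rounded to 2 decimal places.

Cross-section at z=2: (-1.32,8.28) (-7.18,-0.39) (4.89,-2.47) (3.68,1.21) (0.53,6.08)

t = z/height = 2/9 = 0.222222
s = 1 + (scale-1)·z/height = 1 + (2.97-1)·2/9 = 1.437778
θ = twist·z/height = -225°·2/9 = -50.0000° = -0.872665 rad
cos θ = 0.642788, sin θ = -0.766044 (intermediates below are computed at full precision and shown rounded to 5 d.p.)
v1: (-5,3) → rotate → (-0.91580,5.75859) → ×s → (-1.31672,8.27957) → (-1.32,8.28)
v2: (-3,-4) → rotate → (-4.99254,-0.27302) → ×s → (-7.17816,-0.39254) → (-7.18,-0.39)
v3: (3.5,1.5) → rotate → (3.39882,-1.71697) → ×s → (4.88675,-2.46863) → (4.89,-2.47)
v4: (1,2.5) → rotate → (2.55790,0.84092) → ×s → (3.67769,1.20906) → (3.68,1.21)
v5: (-3,3) → rotate → (0.36977,4.22650) → ×s → (0.53165,6.07676) → (0.53,6.08)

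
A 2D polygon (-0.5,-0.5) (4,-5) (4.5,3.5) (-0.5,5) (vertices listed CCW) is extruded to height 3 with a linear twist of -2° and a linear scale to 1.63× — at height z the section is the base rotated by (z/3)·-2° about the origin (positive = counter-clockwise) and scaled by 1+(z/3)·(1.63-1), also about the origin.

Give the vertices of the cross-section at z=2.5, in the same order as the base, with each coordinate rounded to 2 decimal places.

Cross-section at z=2.5: (-0.78,-0.74) (5.88,-7.80) (7.01,5.14) (-0.54,7.64)

t = z/height = 2.5/3 = 0.833333
s = 1 + (scale-1)·z/height = 1 + (1.63-1)·2.5/3 = 1.525000
θ = twist·z/height = -2°·2.5/3 = -1.6667° = -0.029089 rad
cos θ = 0.999577, sin θ = -0.029085 (intermediates below are computed at full precision and shown rounded to 5 d.p.)
v1: (-0.5,-0.5) → rotate → (-0.51433,-0.48525) → ×s → (-0.78435,-0.74000) → (-0.78,-0.74)
v2: (4,-5) → rotate → (3.85288,-5.11422) → ×s → (5.87565,-7.79919) → (5.88,-7.80)
v3: (4.5,3.5) → rotate → (4.59989,3.36764) → ×s → (7.01484,5.13565) → (7.01,5.14)
v4: (-0.5,5) → rotate → (-0.35436,5.01243) → ×s → (-0.54041,7.64395) → (-0.54,7.64)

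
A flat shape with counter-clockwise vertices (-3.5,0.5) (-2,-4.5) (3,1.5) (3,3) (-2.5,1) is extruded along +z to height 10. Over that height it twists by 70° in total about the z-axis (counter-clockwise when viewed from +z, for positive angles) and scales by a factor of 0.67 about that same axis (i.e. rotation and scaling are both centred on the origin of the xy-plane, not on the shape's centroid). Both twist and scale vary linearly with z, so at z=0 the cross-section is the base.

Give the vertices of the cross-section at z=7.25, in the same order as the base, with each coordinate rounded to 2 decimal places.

t = z/height = 7.25/10 = 0.725
s = 1 + (scale-1)·z/height = 1 + (0.67-1)·7.25/10 = 0.760750
θ = twist·z/height = 70°·7.25/10 = 50.7500° = 0.885755 rad
cos θ = 0.632705, sin θ = 0.774393 (intermediates below are computed at full precision and shown rounded to 5 d.p.)
v1: (-3.5,0.5) → rotate → (-2.60166,-2.39402) → ×s → (-1.97922,-1.82125) → (-1.98,-1.82)
v2: (-2,-4.5) → rotate → (2.21936,-4.39596) → ×s → (1.68838,-3.34423) → (1.69,-3.34)
v3: (3,1.5) → rotate → (0.73653,3.27224) → ×s → (0.56031,2.48935) → (0.56,2.49)
v4: (3,3) → rotate → (-0.42506,4.22129) → ×s → (-0.32337,3.21135) → (-0.32,3.21)
v5: (-2.5,1) → rotate → (-2.35616,-1.30328) → ×s → (-1.79245,-0.99147) → (-1.79,-0.99)

Cross-section at z=7.25: (-1.98,-1.82) (1.69,-3.34) (0.56,2.49) (-0.32,3.21) (-1.79,-0.99)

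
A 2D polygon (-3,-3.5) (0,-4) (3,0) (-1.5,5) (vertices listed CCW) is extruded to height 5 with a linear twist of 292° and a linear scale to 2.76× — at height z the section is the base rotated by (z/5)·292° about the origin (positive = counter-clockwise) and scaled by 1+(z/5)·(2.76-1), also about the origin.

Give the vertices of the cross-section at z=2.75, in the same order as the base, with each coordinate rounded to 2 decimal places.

Cross-section at z=2.75: (7.86,4.54) (2.61,7.43) (-5.57,1.96) (-0.48,-10.26)

t = z/height = 2.75/5 = 0.55
s = 1 + (scale-1)·z/height = 1 + (2.76-1)·2.75/5 = 1.968000
θ = twist·z/height = 292°·2.75/5 = 160.6000° = 2.802999 rad
cos θ = -0.943223, sin θ = 0.332161 (intermediates below are computed at full precision and shown rounded to 5 d.p.)
v1: (-3,-3.5) → rotate → (3.99223,2.30480) → ×s → (7.85671,4.53584) → (7.86,4.54)
v2: (0,-4) → rotate → (1.32864,3.77289) → ×s → (2.61477,7.42505) → (2.61,7.43)
v3: (3,0) → rotate → (-2.82967,0.99648) → ×s → (-5.56879,1.96108) → (-5.57,1.96)
v4: (-1.5,5) → rotate → (-0.24597,-5.21435) → ×s → (-0.48407,-10.26185) → (-0.48,-10.26)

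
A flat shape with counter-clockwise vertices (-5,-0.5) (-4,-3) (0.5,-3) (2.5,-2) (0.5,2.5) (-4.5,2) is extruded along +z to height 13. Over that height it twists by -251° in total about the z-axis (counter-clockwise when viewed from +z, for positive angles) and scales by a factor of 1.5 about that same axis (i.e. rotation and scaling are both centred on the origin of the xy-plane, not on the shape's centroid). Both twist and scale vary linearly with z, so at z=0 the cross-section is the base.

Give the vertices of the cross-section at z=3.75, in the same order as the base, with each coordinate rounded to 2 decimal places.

t = z/height = 3.75/13 = 0.288462
s = 1 + (scale-1)·z/height = 1 + (1.5-1)·3.75/13 = 1.144231
θ = twist·z/height = -251°·3.75/13 = -72.4038° = -1.263686 rad
cos θ = 0.302306, sin θ = -0.953211 (intermediates below are computed at full precision and shown rounded to 5 d.p.)
v1: (-5,-0.5) → rotate → (-1.98814,4.61490) → ×s → (-2.27489,5.28051) → (-2.27,5.28)
v2: (-4,-3) → rotate → (-4.06886,2.90593) → ×s → (-4.65571,3.32505) → (-4.66,3.33)
v3: (0.5,-3) → rotate → (-2.70848,-1.38352) → ×s → (-3.09913,-1.58307) → (-3.10,-1.58)
v4: (2.5,-2) → rotate → (-1.15066,-2.98764) → ×s → (-1.31662,-3.41855) → (-1.32,-3.42)
v5: (0.5,2.5) → rotate → (2.53418,0.27916) → ×s → (2.89969,0.31942) → (2.90,0.32)
v6: (-4.5,2) → rotate → (0.54605,4.89406) → ×s → (0.62480,5.59994) → (0.62,5.60)

Cross-section at z=3.75: (-2.27,5.28) (-4.66,3.33) (-3.10,-1.58) (-1.32,-3.42) (2.90,0.32) (0.62,5.60)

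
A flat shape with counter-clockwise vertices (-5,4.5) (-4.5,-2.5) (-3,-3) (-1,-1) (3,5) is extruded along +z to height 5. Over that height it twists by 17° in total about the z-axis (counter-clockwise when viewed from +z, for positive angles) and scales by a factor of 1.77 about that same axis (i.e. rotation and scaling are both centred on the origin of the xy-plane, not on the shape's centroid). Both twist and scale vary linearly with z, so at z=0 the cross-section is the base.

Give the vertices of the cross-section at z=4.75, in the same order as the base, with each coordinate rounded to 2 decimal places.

t = z/height = 4.75/5 = 0.95
s = 1 + (scale-1)·z/height = 1 + (1.77-1)·4.75/5 = 1.731500
θ = twist·z/height = 17°·4.75/5 = 16.1500° = 0.281871 rad
cos θ = 0.960537, sin θ = 0.278153 (intermediates below are computed at full precision and shown rounded to 5 d.p.)
v1: (-5,4.5) → rotate → (-6.05437,2.93165) → ×s → (-10.48315,5.07615) → (-10.48,5.08)
v2: (-4.5,-2.5) → rotate → (-3.62703,-3.65303) → ×s → (-6.28021,-6.32522) → (-6.28,-6.33)
v3: (-3,-3) → rotate → (-2.04715,-3.71607) → ×s → (-3.54464,-6.43437) → (-3.54,-6.43)
v4: (-1,-1) → rotate → (-0.68238,-1.23869) → ×s → (-1.18155,-2.14479) → (-1.18,-2.14)
v5: (3,5) → rotate → (1.49085,5.63714) → ×s → (2.58140,9.76071) → (2.58,9.76)

Cross-section at z=4.75: (-10.48,5.08) (-6.28,-6.33) (-3.54,-6.43) (-1.18,-2.14) (2.58,9.76)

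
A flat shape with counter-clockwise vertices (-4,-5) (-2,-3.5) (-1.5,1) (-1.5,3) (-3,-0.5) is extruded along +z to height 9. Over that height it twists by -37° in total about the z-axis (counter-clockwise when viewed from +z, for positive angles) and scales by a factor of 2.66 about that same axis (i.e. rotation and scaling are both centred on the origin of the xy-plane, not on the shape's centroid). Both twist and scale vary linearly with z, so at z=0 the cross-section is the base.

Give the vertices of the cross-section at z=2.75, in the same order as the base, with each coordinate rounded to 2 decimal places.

t = z/height = 2.75/9 = 0.305556
s = 1 + (scale-1)·z/height = 1 + (2.66-1)·2.75/9 = 1.507222
θ = twist·z/height = -37°·2.75/9 = -11.3056° = -0.197319 rad
cos θ = 0.980596, sin θ = -0.196041 (intermediates below are computed at full precision and shown rounded to 5 d.p.)
v1: (-4,-5) → rotate → (-4.90259,-4.11881) → ×s → (-7.38929,-6.20797) → (-7.39,-6.21)
v2: (-2,-3.5) → rotate → (-2.64734,-3.04000) → ×s → (-3.99012,-4.58196) → (-3.99,-4.58)
v3: (-1.5,1) → rotate → (-1.27485,1.27466) → ×s → (-1.92149,1.92119) → (-1.92,1.92)
v4: (-1.5,3) → rotate → (-0.88277,3.23585) → ×s → (-1.33053,4.87714) → (-1.33,4.88)
v5: (-3,-0.5) → rotate → (-3.03981,0.09783) → ×s → (-4.58167,0.14745) → (-4.58,0.15)

Cross-section at z=2.75: (-7.39,-6.21) (-3.99,-4.58) (-1.92,1.92) (-1.33,4.88) (-4.58,0.15)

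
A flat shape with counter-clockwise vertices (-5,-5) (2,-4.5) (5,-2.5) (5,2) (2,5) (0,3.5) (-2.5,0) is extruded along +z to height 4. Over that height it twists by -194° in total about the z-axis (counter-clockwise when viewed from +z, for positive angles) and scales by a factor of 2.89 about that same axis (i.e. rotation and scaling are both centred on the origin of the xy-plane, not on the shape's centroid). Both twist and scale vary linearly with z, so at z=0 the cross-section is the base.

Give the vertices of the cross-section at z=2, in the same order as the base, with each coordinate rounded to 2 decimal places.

Cross-section at z=2: (-8.47,10.84) (-9.16,-2.79) (-6.01,-9.06) (2.68,-10.13) (9.18,-5.05) (6.76,-0.83) (0.59,4.83)

t = z/height = 2/4 = 0.5
s = 1 + (scale-1)·z/height = 1 + (2.89-1)·2/4 = 1.945000
θ = twist·z/height = -194°·2/4 = -97.0000° = -1.692969 rad
cos θ = -0.121869, sin θ = -0.992546 (intermediates below are computed at full precision and shown rounded to 5 d.p.)
v1: (-5,-5) → rotate → (-4.35338,5.57208) → ×s → (-8.46733,10.83769) → (-8.47,10.84)
v2: (2,-4.5) → rotate → (-4.71020,-1.43668) → ×s → (-9.16133,-2.79434) → (-9.16,-2.79)
v3: (5,-2.5) → rotate → (-3.09071,-4.65806) → ×s → (-6.01144,-9.05992) → (-6.01,-9.06)
v4: (5,2) → rotate → (1.37575,-5.20647) → ×s → (2.67583,-10.12658) → (2.68,-10.13)
v5: (2,5) → rotate → (4.71899,-2.59444) → ×s → (9.17844,-5.04618) → (9.18,-5.05)
v6: (0,3.5) → rotate → (3.47391,-0.42654) → ×s → (6.75676,-0.82963) → (6.76,-0.83)
v7: (-2.5,0) → rotate → (0.30467,2.48137) → ×s → (0.59259,4.82626) → (0.59,4.83)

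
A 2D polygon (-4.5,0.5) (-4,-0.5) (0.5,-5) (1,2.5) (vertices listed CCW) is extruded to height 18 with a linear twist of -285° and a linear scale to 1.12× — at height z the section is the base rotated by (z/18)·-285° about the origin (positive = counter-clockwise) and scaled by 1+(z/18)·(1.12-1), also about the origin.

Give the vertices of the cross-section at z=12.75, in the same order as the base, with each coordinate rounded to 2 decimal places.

t = z/height = 12.75/18 = 0.708333
s = 1 + (scale-1)·z/height = 1 + (1.12-1)·12.75/18 = 1.085000
θ = twist·z/height = -285°·12.75/18 = -201.8750° = -3.523383 rad
cos θ = -0.927999, sin θ = 0.372583 (intermediates below are computed at full precision and shown rounded to 5 d.p.)
v1: (-4.5,0.5) → rotate → (3.98970,-2.14062) → ×s → (4.32883,-2.32258) → (4.33,-2.32)
v2: (-4,-0.5) → rotate → (3.89829,-1.02633) → ×s → (4.22964,-1.11357) → (4.23,-1.11)
v3: (0.5,-5) → rotate → (1.39892,4.82629) → ×s → (1.51782,5.23652) → (1.52,5.24)
v4: (1,2.5) → rotate → (-1.85946,-1.94741) → ×s → (-2.01751,-2.11294) → (-2.02,-2.11)

Cross-section at z=12.75: (4.33,-2.32) (4.23,-1.11) (1.52,5.24) (-2.02,-2.11)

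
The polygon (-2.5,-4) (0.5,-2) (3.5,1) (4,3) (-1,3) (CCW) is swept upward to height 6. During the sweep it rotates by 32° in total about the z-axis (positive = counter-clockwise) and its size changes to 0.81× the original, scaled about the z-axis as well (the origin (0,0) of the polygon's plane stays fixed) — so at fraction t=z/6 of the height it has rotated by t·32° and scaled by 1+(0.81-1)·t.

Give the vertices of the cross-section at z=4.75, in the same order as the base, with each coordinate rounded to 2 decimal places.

t = z/height = 4.75/6 = 0.791667
s = 1 + (scale-1)·z/height = 1 + (0.81-1)·4.75/6 = 0.849583
θ = twist·z/height = 32°·4.75/6 = 25.3333° = 0.442150 rad
cos θ = 0.903834, sin θ = 0.427884 (intermediates below are computed at full precision and shown rounded to 5 d.p.)
v1: (-2.5,-4) → rotate → (-0.54805,-4.68504) → ×s → (-0.46561,-3.98034) → (-0.47,-3.98)
v2: (0.5,-2) → rotate → (1.30768,-1.59373) → ×s → (1.11099,-1.35400) → (1.11,-1.35)
v3: (3.5,1) → rotate → (2.73553,2.40143) → ×s → (2.32406,2.04021) → (2.32,2.04)
v4: (4,3) → rotate → (2.33168,4.42304) → ×s → (1.98096,3.75774) → (1.98,3.76)
v5: (-1,3) → rotate → (-2.18749,2.28362) → ×s → (-1.85845,1.94012) → (-1.86,1.94)

Cross-section at z=4.75: (-0.47,-3.98) (1.11,-1.35) (2.32,2.04) (1.98,3.76) (-1.86,1.94)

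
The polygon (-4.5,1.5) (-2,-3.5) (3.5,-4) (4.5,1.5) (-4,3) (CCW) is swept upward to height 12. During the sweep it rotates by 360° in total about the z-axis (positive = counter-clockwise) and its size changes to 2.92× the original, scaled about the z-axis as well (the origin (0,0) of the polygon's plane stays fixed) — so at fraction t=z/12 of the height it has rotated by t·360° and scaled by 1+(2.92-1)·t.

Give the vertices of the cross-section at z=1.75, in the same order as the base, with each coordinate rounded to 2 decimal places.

t = z/height = 1.75/12 = 0.145833
s = 1 + (scale-1)·z/height = 1 + (2.92-1)·1.75/12 = 1.280000
θ = twist·z/height = 360°·1.75/12 = 52.5000° = 0.916298 rad
cos θ = 0.608761, sin θ = 0.793353 (intermediates below are computed at full precision and shown rounded to 5 d.p.)
v1: (-4.5,1.5) → rotate → (-3.92946,-2.65695) → ×s → (-5.02970,-3.40089) → (-5.03,-3.40)
v2: (-2,-3.5) → rotate → (1.55921,-3.71737) → ×s → (1.99579,-4.75824) → (2.00,-4.76)
v3: (3.5,-4) → rotate → (5.30408,0.34169) → ×s → (6.78922,0.43736) → (6.79,0.44)
v4: (4.5,1.5) → rotate → (1.54940,4.48323) → ×s → (1.98323,5.73854) → (1.98,5.74)
v5: (-4,3) → rotate → (-4.81511,-1.34713) → ×s → (-6.16334,-1.72433) → (-6.16,-1.72)

Cross-section at z=1.75: (-5.03,-3.40) (2.00,-4.76) (6.79,0.44) (1.98,5.74) (-6.16,-1.72)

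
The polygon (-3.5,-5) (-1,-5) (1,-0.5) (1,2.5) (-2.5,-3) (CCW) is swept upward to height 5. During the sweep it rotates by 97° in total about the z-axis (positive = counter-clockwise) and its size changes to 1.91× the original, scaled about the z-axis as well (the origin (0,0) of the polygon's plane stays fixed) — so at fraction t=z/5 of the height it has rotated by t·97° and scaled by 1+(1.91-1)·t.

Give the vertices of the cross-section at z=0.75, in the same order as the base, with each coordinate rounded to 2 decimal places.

t = z/height = 0.75/5 = 0.15
s = 1 + (scale-1)·z/height = 1 + (1.91-1)·0.75/5 = 1.136500
θ = twist·z/height = 97°·0.75/5 = 14.5500° = 0.253945 rad
cos θ = 0.967929, sin θ = 0.251225 (intermediates below are computed at full precision and shown rounded to 5 d.p.)
v1: (-3.5,-5) → rotate → (-2.13163,-5.71893) → ×s → (-2.42259,-6.49956) → (-2.42,-6.50)
v2: (-1,-5) → rotate → (0.28820,-5.09087) → ×s → (0.32753,-5.78577) → (0.33,-5.79)
v3: (1,-0.5) → rotate → (1.09354,-0.23274) → ×s → (1.24281,-0.26451) → (1.24,-0.26)
v4: (1,2.5) → rotate → (0.33987,2.67105) → ×s → (0.38626,3.03564) → (0.39,3.04)
v5: (-2.5,-3) → rotate → (-1.66615,-3.53185) → ×s → (-1.89358,-4.01395) → (-1.89,-4.01)

Cross-section at z=0.75: (-2.42,-6.50) (0.33,-5.79) (1.24,-0.26) (0.39,3.04) (-1.89,-4.01)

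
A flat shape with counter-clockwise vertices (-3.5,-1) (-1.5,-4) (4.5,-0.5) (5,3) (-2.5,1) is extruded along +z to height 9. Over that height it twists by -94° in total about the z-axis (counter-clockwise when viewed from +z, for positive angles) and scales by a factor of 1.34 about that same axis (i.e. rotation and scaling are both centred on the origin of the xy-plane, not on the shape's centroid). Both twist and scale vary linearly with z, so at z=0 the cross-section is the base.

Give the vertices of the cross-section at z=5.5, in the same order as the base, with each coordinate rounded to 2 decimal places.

Cross-section at z=5.5: (-3.29,2.91) (-5.05,-1.07) (2.42,-4.91) (6.30,-3.14) (-0.61,3.19)

t = z/height = 5.5/9 = 0.611111
s = 1 + (scale-1)·z/height = 1 + (1.34-1)·5.5/9 = 1.207778
θ = twist·z/height = -94°·5.5/9 = -57.4444° = -1.002595 rad
cos θ = 0.538117, sin θ = -0.842870 (intermediates below are computed at full precision and shown rounded to 5 d.p.)
v1: (-3.5,-1) → rotate → (-2.72628,2.41193) → ×s → (-3.29274,2.91307) → (-3.29,2.91)
v2: (-1.5,-4) → rotate → (-4.17866,-0.88816) → ×s → (-5.04689,-1.07270) → (-5.05,-1.07)
v3: (4.5,-0.5) → rotate → (2.00009,-4.06197) → ×s → (2.41567,-4.90596) → (2.42,-4.91)
v4: (5,3) → rotate → (5.21920,-2.60000) → ×s → (6.30363,-3.14022) → (6.30,-3.14)
v5: (-2.5,1) → rotate → (-0.50242,2.64529) → ×s → (-0.60682,3.19493) → (-0.61,3.19)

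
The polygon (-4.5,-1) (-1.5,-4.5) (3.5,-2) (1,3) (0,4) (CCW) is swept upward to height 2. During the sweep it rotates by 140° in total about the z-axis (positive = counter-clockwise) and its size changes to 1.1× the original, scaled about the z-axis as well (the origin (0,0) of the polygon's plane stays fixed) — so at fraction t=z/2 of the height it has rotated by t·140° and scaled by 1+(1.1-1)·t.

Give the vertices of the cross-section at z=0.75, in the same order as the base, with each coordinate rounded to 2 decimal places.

t = z/height = 0.75/2 = 0.375
s = 1 + (scale-1)·z/height = 1 + (1.1-1)·0.75/2 = 1.037500
θ = twist·z/height = 140°·0.75/2 = 52.5000° = 0.916298 rad
cos θ = 0.608761, sin θ = 0.793353 (intermediates below are computed at full precision and shown rounded to 5 d.p.)
v1: (-4.5,-1) → rotate → (-1.94607,-4.17885) → ×s → (-2.01905,-4.33556) → (-2.02,-4.34)
v2: (-1.5,-4.5) → rotate → (2.65695,-3.92946) → ×s → (2.75658,-4.07681) → (2.76,-4.08)
v3: (3.5,-2) → rotate → (3.71737,1.55921) → ×s → (3.85677,1.61768) → (3.86,1.62)
v4: (1,3) → rotate → (-1.77130,2.61964) → ×s → (-1.83772,2.71787) → (-1.84,2.72)
v5: (0,4) → rotate → (-3.17341,2.43505) → ×s → (-3.29242,2.52636) → (-3.29,2.53)

Cross-section at z=0.75: (-2.02,-4.34) (2.76,-4.08) (3.86,1.62) (-1.84,2.72) (-3.29,2.53)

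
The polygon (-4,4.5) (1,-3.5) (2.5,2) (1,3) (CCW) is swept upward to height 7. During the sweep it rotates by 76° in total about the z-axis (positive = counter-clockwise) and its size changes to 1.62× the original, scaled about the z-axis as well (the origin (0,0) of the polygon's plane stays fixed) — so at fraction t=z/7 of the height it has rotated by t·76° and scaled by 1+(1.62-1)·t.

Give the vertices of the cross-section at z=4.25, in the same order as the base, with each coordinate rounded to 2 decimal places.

t = z/height = 4.25/7 = 0.607143
s = 1 + (scale-1)·z/height = 1 + (1.62-1)·4.25/7 = 1.376429
θ = twist·z/height = 76°·4.25/7 = 46.1429° = 0.805345 rad
cos θ = 0.692863, sin θ = 0.721070 (intermediates below are computed at full precision and shown rounded to 5 d.p.)
v1: (-4,4.5) → rotate → (-6.01626,0.23360) → ×s → (-8.28096,0.32154) → (-8.28,0.32)
v2: (1,-3.5) → rotate → (3.21661,-1.70395) → ×s → (4.42743,-2.34537) → (4.43,-2.35)
v3: (2.5,2) → rotate → (0.29002,3.18840) → ×s → (0.39919,4.38860) → (0.40,4.39)
v4: (1,3) → rotate → (-1.47035,2.79966) → ×s → (-2.02383,3.85353) → (-2.02,3.85)

Cross-section at z=4.25: (-8.28,0.32) (4.43,-2.35) (0.40,4.39) (-2.02,3.85)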